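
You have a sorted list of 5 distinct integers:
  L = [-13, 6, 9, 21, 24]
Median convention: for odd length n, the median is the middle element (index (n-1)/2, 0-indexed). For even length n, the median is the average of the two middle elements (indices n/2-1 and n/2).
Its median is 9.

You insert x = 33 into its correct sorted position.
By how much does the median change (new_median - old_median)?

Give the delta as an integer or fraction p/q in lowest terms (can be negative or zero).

Answer: 6

Derivation:
Old median = 9
After inserting x = 33: new sorted = [-13, 6, 9, 21, 24, 33]
New median = 15
Delta = 15 - 9 = 6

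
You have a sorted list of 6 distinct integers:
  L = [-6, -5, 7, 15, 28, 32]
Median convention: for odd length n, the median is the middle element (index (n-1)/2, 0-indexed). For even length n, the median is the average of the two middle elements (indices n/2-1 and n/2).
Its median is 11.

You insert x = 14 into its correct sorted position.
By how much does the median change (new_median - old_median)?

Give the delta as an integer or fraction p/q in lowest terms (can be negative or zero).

Old median = 11
After inserting x = 14: new sorted = [-6, -5, 7, 14, 15, 28, 32]
New median = 14
Delta = 14 - 11 = 3

Answer: 3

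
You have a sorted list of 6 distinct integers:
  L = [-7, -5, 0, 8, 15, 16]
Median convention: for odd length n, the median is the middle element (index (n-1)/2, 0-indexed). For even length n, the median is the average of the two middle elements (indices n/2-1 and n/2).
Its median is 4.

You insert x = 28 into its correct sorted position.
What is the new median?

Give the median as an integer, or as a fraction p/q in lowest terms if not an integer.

Answer: 8

Derivation:
Old list (sorted, length 6): [-7, -5, 0, 8, 15, 16]
Old median = 4
Insert x = 28
Old length even (6). Middle pair: indices 2,3 = 0,8.
New length odd (7). New median = single middle element.
x = 28: 6 elements are < x, 0 elements are > x.
New sorted list: [-7, -5, 0, 8, 15, 16, 28]
New median = 8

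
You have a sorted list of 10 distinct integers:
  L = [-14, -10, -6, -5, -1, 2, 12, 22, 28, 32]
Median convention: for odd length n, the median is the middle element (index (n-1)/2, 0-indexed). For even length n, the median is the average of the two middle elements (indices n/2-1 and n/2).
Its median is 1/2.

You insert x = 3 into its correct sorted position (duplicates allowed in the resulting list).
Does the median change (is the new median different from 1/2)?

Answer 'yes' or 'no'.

Old median = 1/2
Insert x = 3
New median = 2
Changed? yes

Answer: yes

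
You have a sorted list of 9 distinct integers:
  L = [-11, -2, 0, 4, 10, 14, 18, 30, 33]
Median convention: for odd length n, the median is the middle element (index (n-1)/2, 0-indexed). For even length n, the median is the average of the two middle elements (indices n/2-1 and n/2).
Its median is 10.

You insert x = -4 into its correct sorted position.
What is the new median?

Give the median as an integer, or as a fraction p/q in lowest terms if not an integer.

Old list (sorted, length 9): [-11, -2, 0, 4, 10, 14, 18, 30, 33]
Old median = 10
Insert x = -4
Old length odd (9). Middle was index 4 = 10.
New length even (10). New median = avg of two middle elements.
x = -4: 1 elements are < x, 8 elements are > x.
New sorted list: [-11, -4, -2, 0, 4, 10, 14, 18, 30, 33]
New median = 7

Answer: 7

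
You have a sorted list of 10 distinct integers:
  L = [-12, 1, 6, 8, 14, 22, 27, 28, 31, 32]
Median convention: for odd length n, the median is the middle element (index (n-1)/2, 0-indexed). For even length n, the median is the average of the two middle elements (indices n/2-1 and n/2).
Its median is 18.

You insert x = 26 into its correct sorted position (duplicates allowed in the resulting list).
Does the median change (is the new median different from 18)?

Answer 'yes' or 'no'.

Answer: yes

Derivation:
Old median = 18
Insert x = 26
New median = 22
Changed? yes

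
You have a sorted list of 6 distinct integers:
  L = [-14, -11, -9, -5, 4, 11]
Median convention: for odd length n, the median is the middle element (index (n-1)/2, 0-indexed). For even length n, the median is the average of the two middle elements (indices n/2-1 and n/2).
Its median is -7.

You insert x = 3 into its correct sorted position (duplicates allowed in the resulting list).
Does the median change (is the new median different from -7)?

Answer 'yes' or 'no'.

Old median = -7
Insert x = 3
New median = -5
Changed? yes

Answer: yes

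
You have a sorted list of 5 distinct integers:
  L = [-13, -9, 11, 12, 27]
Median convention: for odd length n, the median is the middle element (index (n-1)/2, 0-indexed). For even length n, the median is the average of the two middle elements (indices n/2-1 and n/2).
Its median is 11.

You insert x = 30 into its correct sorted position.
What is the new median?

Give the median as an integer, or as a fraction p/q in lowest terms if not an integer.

Old list (sorted, length 5): [-13, -9, 11, 12, 27]
Old median = 11
Insert x = 30
Old length odd (5). Middle was index 2 = 11.
New length even (6). New median = avg of two middle elements.
x = 30: 5 elements are < x, 0 elements are > x.
New sorted list: [-13, -9, 11, 12, 27, 30]
New median = 23/2

Answer: 23/2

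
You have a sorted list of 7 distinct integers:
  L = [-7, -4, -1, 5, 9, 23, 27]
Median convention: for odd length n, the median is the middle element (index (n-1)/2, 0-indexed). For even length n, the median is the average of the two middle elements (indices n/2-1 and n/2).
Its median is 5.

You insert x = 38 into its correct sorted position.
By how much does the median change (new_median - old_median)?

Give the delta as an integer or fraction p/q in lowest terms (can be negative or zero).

Answer: 2

Derivation:
Old median = 5
After inserting x = 38: new sorted = [-7, -4, -1, 5, 9, 23, 27, 38]
New median = 7
Delta = 7 - 5 = 2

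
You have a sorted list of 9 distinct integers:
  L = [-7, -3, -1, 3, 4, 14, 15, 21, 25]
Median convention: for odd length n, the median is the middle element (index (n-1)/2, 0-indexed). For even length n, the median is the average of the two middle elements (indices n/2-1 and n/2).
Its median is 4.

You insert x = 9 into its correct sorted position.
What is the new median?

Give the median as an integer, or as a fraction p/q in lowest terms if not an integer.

Answer: 13/2

Derivation:
Old list (sorted, length 9): [-7, -3, -1, 3, 4, 14, 15, 21, 25]
Old median = 4
Insert x = 9
Old length odd (9). Middle was index 4 = 4.
New length even (10). New median = avg of two middle elements.
x = 9: 5 elements are < x, 4 elements are > x.
New sorted list: [-7, -3, -1, 3, 4, 9, 14, 15, 21, 25]
New median = 13/2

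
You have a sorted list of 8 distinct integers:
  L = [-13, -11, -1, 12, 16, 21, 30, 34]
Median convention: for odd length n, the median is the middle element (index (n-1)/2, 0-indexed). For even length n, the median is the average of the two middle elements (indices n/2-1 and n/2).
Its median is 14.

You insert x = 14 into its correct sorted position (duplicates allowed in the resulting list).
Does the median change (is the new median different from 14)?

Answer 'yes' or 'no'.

Answer: no

Derivation:
Old median = 14
Insert x = 14
New median = 14
Changed? no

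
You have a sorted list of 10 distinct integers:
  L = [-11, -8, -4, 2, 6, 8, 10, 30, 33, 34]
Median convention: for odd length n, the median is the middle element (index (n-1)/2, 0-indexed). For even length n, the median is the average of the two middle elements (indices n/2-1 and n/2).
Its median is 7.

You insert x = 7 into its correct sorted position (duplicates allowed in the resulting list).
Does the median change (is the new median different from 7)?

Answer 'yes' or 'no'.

Old median = 7
Insert x = 7
New median = 7
Changed? no

Answer: no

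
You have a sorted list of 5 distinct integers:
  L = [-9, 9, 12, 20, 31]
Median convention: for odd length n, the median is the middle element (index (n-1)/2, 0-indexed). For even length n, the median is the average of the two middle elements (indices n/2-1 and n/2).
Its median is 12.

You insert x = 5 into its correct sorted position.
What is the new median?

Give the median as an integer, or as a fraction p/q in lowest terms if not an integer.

Answer: 21/2

Derivation:
Old list (sorted, length 5): [-9, 9, 12, 20, 31]
Old median = 12
Insert x = 5
Old length odd (5). Middle was index 2 = 12.
New length even (6). New median = avg of two middle elements.
x = 5: 1 elements are < x, 4 elements are > x.
New sorted list: [-9, 5, 9, 12, 20, 31]
New median = 21/2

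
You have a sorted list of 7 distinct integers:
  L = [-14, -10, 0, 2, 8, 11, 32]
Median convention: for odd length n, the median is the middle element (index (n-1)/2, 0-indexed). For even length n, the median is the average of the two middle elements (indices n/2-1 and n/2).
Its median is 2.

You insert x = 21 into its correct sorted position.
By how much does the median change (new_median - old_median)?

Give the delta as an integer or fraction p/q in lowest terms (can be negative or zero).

Answer: 3

Derivation:
Old median = 2
After inserting x = 21: new sorted = [-14, -10, 0, 2, 8, 11, 21, 32]
New median = 5
Delta = 5 - 2 = 3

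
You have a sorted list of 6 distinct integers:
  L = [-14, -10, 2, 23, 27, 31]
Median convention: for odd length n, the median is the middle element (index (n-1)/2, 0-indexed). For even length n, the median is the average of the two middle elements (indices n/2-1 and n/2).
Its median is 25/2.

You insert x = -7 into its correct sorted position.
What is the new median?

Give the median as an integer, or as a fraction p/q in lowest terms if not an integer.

Answer: 2

Derivation:
Old list (sorted, length 6): [-14, -10, 2, 23, 27, 31]
Old median = 25/2
Insert x = -7
Old length even (6). Middle pair: indices 2,3 = 2,23.
New length odd (7). New median = single middle element.
x = -7: 2 elements are < x, 4 elements are > x.
New sorted list: [-14, -10, -7, 2, 23, 27, 31]
New median = 2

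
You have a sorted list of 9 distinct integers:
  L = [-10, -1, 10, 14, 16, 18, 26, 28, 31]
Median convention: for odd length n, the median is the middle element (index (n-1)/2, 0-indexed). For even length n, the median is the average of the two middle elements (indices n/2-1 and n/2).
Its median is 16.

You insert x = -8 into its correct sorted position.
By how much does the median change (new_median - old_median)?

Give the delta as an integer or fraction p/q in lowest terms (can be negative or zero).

Answer: -1

Derivation:
Old median = 16
After inserting x = -8: new sorted = [-10, -8, -1, 10, 14, 16, 18, 26, 28, 31]
New median = 15
Delta = 15 - 16 = -1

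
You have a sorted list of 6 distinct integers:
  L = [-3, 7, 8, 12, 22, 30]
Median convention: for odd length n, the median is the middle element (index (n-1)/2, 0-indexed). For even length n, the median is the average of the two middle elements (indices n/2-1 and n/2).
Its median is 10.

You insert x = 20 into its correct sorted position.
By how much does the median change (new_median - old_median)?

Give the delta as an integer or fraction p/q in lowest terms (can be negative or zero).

Answer: 2

Derivation:
Old median = 10
After inserting x = 20: new sorted = [-3, 7, 8, 12, 20, 22, 30]
New median = 12
Delta = 12 - 10 = 2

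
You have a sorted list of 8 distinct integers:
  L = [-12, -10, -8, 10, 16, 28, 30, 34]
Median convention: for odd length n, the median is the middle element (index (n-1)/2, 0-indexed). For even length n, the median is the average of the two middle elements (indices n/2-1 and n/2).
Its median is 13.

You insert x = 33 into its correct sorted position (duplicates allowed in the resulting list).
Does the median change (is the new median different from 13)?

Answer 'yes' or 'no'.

Answer: yes

Derivation:
Old median = 13
Insert x = 33
New median = 16
Changed? yes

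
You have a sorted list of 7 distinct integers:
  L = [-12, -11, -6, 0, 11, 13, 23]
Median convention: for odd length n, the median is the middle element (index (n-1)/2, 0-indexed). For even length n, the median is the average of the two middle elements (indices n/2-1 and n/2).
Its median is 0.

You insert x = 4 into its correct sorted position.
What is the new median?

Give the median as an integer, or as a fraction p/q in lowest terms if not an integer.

Answer: 2

Derivation:
Old list (sorted, length 7): [-12, -11, -6, 0, 11, 13, 23]
Old median = 0
Insert x = 4
Old length odd (7). Middle was index 3 = 0.
New length even (8). New median = avg of two middle elements.
x = 4: 4 elements are < x, 3 elements are > x.
New sorted list: [-12, -11, -6, 0, 4, 11, 13, 23]
New median = 2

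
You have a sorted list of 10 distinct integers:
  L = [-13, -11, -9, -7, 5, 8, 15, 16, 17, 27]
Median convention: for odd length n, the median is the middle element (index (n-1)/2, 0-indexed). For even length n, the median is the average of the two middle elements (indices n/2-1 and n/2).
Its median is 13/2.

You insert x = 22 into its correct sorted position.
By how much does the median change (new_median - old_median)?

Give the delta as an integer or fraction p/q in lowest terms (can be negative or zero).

Old median = 13/2
After inserting x = 22: new sorted = [-13, -11, -9, -7, 5, 8, 15, 16, 17, 22, 27]
New median = 8
Delta = 8 - 13/2 = 3/2

Answer: 3/2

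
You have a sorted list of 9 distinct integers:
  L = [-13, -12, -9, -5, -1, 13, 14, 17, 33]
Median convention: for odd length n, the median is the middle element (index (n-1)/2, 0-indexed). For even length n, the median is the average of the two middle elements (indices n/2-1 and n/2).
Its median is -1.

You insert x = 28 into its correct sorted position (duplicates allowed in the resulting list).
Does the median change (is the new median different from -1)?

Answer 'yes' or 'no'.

Answer: yes

Derivation:
Old median = -1
Insert x = 28
New median = 6
Changed? yes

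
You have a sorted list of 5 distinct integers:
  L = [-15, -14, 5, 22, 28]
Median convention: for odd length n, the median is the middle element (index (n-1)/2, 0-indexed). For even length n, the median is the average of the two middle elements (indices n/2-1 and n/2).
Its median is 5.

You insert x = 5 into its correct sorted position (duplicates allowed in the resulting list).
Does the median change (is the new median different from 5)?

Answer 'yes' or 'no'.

Answer: no

Derivation:
Old median = 5
Insert x = 5
New median = 5
Changed? no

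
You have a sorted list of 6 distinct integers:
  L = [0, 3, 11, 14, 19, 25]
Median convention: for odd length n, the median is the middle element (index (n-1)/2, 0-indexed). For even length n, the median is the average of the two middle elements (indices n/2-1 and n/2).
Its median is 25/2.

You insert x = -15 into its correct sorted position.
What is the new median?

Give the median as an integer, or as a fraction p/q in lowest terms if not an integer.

Old list (sorted, length 6): [0, 3, 11, 14, 19, 25]
Old median = 25/2
Insert x = -15
Old length even (6). Middle pair: indices 2,3 = 11,14.
New length odd (7). New median = single middle element.
x = -15: 0 elements are < x, 6 elements are > x.
New sorted list: [-15, 0, 3, 11, 14, 19, 25]
New median = 11

Answer: 11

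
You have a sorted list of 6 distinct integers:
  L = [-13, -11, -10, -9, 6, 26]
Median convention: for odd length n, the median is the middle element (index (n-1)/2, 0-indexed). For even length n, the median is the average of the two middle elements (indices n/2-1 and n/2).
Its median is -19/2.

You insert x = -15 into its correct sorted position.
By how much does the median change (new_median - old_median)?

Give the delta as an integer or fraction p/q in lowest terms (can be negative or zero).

Answer: -1/2

Derivation:
Old median = -19/2
After inserting x = -15: new sorted = [-15, -13, -11, -10, -9, 6, 26]
New median = -10
Delta = -10 - -19/2 = -1/2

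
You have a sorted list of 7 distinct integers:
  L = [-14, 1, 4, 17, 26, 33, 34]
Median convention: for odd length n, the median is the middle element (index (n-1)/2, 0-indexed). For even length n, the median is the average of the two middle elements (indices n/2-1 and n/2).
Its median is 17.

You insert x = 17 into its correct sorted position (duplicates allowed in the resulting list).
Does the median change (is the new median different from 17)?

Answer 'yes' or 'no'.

Old median = 17
Insert x = 17
New median = 17
Changed? no

Answer: no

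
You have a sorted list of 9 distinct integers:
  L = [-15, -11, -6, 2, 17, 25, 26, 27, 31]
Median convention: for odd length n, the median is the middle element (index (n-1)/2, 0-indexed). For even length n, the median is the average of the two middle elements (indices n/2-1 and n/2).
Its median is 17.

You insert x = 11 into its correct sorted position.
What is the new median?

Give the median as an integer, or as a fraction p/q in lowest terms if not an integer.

Answer: 14

Derivation:
Old list (sorted, length 9): [-15, -11, -6, 2, 17, 25, 26, 27, 31]
Old median = 17
Insert x = 11
Old length odd (9). Middle was index 4 = 17.
New length even (10). New median = avg of two middle elements.
x = 11: 4 elements are < x, 5 elements are > x.
New sorted list: [-15, -11, -6, 2, 11, 17, 25, 26, 27, 31]
New median = 14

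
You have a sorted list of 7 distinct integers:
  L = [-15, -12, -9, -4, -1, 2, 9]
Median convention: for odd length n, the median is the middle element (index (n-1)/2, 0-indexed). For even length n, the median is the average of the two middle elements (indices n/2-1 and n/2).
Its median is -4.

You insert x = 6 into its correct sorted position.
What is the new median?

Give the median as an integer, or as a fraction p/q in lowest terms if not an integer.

Old list (sorted, length 7): [-15, -12, -9, -4, -1, 2, 9]
Old median = -4
Insert x = 6
Old length odd (7). Middle was index 3 = -4.
New length even (8). New median = avg of two middle elements.
x = 6: 6 elements are < x, 1 elements are > x.
New sorted list: [-15, -12, -9, -4, -1, 2, 6, 9]
New median = -5/2

Answer: -5/2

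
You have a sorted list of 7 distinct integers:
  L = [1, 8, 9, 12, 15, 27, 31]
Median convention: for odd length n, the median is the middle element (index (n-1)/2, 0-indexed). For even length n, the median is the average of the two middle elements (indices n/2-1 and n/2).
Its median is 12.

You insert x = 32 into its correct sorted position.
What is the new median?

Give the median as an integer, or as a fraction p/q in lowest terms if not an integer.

Answer: 27/2

Derivation:
Old list (sorted, length 7): [1, 8, 9, 12, 15, 27, 31]
Old median = 12
Insert x = 32
Old length odd (7). Middle was index 3 = 12.
New length even (8). New median = avg of two middle elements.
x = 32: 7 elements are < x, 0 elements are > x.
New sorted list: [1, 8, 9, 12, 15, 27, 31, 32]
New median = 27/2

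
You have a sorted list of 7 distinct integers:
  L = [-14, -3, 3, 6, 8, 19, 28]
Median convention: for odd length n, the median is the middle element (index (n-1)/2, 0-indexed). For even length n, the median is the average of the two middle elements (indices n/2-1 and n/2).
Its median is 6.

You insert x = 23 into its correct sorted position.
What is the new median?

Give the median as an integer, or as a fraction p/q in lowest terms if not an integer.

Answer: 7

Derivation:
Old list (sorted, length 7): [-14, -3, 3, 6, 8, 19, 28]
Old median = 6
Insert x = 23
Old length odd (7). Middle was index 3 = 6.
New length even (8). New median = avg of two middle elements.
x = 23: 6 elements are < x, 1 elements are > x.
New sorted list: [-14, -3, 3, 6, 8, 19, 23, 28]
New median = 7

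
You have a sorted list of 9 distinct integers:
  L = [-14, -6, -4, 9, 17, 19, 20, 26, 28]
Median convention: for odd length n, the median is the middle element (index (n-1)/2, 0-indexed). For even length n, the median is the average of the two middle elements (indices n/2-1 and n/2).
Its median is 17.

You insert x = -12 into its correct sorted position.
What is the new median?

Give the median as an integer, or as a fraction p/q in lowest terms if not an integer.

Old list (sorted, length 9): [-14, -6, -4, 9, 17, 19, 20, 26, 28]
Old median = 17
Insert x = -12
Old length odd (9). Middle was index 4 = 17.
New length even (10). New median = avg of two middle elements.
x = -12: 1 elements are < x, 8 elements are > x.
New sorted list: [-14, -12, -6, -4, 9, 17, 19, 20, 26, 28]
New median = 13

Answer: 13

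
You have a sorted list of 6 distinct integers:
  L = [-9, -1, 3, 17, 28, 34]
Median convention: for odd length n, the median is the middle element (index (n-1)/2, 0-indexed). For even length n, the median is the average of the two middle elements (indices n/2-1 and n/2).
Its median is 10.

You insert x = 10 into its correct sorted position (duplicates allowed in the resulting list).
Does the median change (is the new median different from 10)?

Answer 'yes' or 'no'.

Old median = 10
Insert x = 10
New median = 10
Changed? no

Answer: no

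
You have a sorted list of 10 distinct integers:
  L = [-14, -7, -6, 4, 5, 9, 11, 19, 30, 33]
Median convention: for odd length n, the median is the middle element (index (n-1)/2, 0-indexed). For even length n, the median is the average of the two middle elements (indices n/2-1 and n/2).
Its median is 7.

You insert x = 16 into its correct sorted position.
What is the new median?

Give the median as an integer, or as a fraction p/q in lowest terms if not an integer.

Old list (sorted, length 10): [-14, -7, -6, 4, 5, 9, 11, 19, 30, 33]
Old median = 7
Insert x = 16
Old length even (10). Middle pair: indices 4,5 = 5,9.
New length odd (11). New median = single middle element.
x = 16: 7 elements are < x, 3 elements are > x.
New sorted list: [-14, -7, -6, 4, 5, 9, 11, 16, 19, 30, 33]
New median = 9

Answer: 9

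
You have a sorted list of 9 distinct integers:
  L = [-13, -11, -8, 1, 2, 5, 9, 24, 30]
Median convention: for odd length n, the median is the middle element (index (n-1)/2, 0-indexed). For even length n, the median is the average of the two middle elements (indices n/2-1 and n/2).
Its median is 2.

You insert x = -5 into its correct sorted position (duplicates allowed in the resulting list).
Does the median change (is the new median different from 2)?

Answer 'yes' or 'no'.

Old median = 2
Insert x = -5
New median = 3/2
Changed? yes

Answer: yes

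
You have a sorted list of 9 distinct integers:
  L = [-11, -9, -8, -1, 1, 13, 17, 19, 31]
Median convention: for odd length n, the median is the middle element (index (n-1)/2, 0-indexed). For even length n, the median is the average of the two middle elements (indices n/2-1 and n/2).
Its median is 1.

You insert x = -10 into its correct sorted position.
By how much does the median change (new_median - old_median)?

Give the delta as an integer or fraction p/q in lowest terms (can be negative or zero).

Answer: -1

Derivation:
Old median = 1
After inserting x = -10: new sorted = [-11, -10, -9, -8, -1, 1, 13, 17, 19, 31]
New median = 0
Delta = 0 - 1 = -1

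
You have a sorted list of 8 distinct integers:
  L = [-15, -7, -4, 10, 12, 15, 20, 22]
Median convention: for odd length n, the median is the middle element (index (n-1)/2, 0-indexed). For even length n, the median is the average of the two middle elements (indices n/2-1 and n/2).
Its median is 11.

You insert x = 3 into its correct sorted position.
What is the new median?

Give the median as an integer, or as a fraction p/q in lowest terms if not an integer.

Answer: 10

Derivation:
Old list (sorted, length 8): [-15, -7, -4, 10, 12, 15, 20, 22]
Old median = 11
Insert x = 3
Old length even (8). Middle pair: indices 3,4 = 10,12.
New length odd (9). New median = single middle element.
x = 3: 3 elements are < x, 5 elements are > x.
New sorted list: [-15, -7, -4, 3, 10, 12, 15, 20, 22]
New median = 10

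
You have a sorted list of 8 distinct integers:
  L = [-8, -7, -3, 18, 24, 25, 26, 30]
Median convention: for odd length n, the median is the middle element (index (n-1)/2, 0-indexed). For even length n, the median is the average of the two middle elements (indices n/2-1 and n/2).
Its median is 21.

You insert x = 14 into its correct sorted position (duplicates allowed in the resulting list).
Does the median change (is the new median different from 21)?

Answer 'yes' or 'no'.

Answer: yes

Derivation:
Old median = 21
Insert x = 14
New median = 18
Changed? yes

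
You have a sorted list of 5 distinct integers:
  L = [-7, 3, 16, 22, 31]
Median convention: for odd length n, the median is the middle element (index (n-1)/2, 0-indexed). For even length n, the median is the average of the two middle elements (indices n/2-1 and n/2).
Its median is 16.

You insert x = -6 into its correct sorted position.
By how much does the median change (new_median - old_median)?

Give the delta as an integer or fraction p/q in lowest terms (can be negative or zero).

Old median = 16
After inserting x = -6: new sorted = [-7, -6, 3, 16, 22, 31]
New median = 19/2
Delta = 19/2 - 16 = -13/2

Answer: -13/2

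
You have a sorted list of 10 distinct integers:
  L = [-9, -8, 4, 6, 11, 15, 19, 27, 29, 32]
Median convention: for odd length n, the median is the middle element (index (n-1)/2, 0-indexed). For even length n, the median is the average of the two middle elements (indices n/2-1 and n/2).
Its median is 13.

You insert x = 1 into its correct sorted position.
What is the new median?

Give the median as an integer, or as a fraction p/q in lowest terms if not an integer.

Answer: 11

Derivation:
Old list (sorted, length 10): [-9, -8, 4, 6, 11, 15, 19, 27, 29, 32]
Old median = 13
Insert x = 1
Old length even (10). Middle pair: indices 4,5 = 11,15.
New length odd (11). New median = single middle element.
x = 1: 2 elements are < x, 8 elements are > x.
New sorted list: [-9, -8, 1, 4, 6, 11, 15, 19, 27, 29, 32]
New median = 11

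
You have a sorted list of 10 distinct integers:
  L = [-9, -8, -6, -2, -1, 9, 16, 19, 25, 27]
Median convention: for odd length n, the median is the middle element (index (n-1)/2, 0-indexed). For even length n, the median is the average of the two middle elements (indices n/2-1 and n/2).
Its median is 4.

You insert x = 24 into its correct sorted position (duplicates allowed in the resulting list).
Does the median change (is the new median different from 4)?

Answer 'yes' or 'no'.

Old median = 4
Insert x = 24
New median = 9
Changed? yes

Answer: yes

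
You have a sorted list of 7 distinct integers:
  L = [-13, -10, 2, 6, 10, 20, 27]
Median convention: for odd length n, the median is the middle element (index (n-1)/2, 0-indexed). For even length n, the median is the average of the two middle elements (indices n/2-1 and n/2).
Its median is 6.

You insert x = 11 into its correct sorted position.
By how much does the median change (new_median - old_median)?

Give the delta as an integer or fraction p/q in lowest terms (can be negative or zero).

Old median = 6
After inserting x = 11: new sorted = [-13, -10, 2, 6, 10, 11, 20, 27]
New median = 8
Delta = 8 - 6 = 2

Answer: 2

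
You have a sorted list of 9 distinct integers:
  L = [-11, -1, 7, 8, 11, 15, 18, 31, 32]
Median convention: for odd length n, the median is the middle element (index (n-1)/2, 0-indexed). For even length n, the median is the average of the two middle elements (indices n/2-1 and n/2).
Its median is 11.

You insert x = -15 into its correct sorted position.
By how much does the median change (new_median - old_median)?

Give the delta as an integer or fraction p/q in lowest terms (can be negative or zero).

Answer: -3/2

Derivation:
Old median = 11
After inserting x = -15: new sorted = [-15, -11, -1, 7, 8, 11, 15, 18, 31, 32]
New median = 19/2
Delta = 19/2 - 11 = -3/2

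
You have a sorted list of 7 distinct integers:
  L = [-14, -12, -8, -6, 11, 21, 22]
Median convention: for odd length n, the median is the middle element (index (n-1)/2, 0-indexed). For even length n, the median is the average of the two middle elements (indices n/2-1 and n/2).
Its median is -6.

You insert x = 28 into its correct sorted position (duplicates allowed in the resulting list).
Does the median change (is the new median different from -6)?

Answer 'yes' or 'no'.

Old median = -6
Insert x = 28
New median = 5/2
Changed? yes

Answer: yes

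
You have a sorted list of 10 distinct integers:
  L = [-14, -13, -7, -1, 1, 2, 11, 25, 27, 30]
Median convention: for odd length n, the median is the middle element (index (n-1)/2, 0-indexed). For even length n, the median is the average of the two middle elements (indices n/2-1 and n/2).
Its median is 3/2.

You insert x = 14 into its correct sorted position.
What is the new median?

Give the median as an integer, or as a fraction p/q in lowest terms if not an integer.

Answer: 2

Derivation:
Old list (sorted, length 10): [-14, -13, -7, -1, 1, 2, 11, 25, 27, 30]
Old median = 3/2
Insert x = 14
Old length even (10). Middle pair: indices 4,5 = 1,2.
New length odd (11). New median = single middle element.
x = 14: 7 elements are < x, 3 elements are > x.
New sorted list: [-14, -13, -7, -1, 1, 2, 11, 14, 25, 27, 30]
New median = 2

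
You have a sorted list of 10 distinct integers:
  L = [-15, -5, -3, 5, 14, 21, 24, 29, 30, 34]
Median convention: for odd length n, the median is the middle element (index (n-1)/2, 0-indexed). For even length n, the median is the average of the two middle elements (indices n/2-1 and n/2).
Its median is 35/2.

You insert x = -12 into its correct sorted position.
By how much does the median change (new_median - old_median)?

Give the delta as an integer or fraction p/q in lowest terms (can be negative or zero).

Old median = 35/2
After inserting x = -12: new sorted = [-15, -12, -5, -3, 5, 14, 21, 24, 29, 30, 34]
New median = 14
Delta = 14 - 35/2 = -7/2

Answer: -7/2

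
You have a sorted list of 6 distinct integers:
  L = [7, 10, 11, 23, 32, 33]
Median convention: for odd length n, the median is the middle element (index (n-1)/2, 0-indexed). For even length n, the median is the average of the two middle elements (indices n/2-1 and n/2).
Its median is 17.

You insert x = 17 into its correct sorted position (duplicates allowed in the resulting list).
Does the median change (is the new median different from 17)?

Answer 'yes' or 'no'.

Answer: no

Derivation:
Old median = 17
Insert x = 17
New median = 17
Changed? no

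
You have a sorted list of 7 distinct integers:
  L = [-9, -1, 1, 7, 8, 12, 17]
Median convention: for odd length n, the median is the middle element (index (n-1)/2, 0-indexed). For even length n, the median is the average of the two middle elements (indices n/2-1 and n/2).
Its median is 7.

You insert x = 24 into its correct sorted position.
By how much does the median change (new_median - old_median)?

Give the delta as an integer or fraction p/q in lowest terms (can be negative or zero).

Old median = 7
After inserting x = 24: new sorted = [-9, -1, 1, 7, 8, 12, 17, 24]
New median = 15/2
Delta = 15/2 - 7 = 1/2

Answer: 1/2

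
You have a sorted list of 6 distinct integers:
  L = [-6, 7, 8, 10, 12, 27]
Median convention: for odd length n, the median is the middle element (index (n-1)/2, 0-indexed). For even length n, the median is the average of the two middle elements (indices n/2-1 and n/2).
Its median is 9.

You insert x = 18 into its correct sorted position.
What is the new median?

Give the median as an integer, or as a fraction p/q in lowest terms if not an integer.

Answer: 10

Derivation:
Old list (sorted, length 6): [-6, 7, 8, 10, 12, 27]
Old median = 9
Insert x = 18
Old length even (6). Middle pair: indices 2,3 = 8,10.
New length odd (7). New median = single middle element.
x = 18: 5 elements are < x, 1 elements are > x.
New sorted list: [-6, 7, 8, 10, 12, 18, 27]
New median = 10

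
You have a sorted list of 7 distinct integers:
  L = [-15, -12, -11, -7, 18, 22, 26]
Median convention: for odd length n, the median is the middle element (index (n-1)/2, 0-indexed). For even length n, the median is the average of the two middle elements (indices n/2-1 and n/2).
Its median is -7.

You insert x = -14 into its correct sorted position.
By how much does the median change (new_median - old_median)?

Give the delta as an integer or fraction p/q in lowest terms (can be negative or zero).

Answer: -2

Derivation:
Old median = -7
After inserting x = -14: new sorted = [-15, -14, -12, -11, -7, 18, 22, 26]
New median = -9
Delta = -9 - -7 = -2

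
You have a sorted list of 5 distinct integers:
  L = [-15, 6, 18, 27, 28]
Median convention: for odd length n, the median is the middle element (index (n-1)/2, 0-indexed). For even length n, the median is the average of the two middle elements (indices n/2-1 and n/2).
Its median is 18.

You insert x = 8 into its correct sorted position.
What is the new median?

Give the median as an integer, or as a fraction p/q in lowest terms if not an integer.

Answer: 13

Derivation:
Old list (sorted, length 5): [-15, 6, 18, 27, 28]
Old median = 18
Insert x = 8
Old length odd (5). Middle was index 2 = 18.
New length even (6). New median = avg of two middle elements.
x = 8: 2 elements are < x, 3 elements are > x.
New sorted list: [-15, 6, 8, 18, 27, 28]
New median = 13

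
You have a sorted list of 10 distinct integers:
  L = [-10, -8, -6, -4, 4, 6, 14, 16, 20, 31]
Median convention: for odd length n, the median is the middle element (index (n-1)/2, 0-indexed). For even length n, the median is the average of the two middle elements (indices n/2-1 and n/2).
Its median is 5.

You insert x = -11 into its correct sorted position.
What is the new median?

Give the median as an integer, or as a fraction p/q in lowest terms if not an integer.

Answer: 4

Derivation:
Old list (sorted, length 10): [-10, -8, -6, -4, 4, 6, 14, 16, 20, 31]
Old median = 5
Insert x = -11
Old length even (10). Middle pair: indices 4,5 = 4,6.
New length odd (11). New median = single middle element.
x = -11: 0 elements are < x, 10 elements are > x.
New sorted list: [-11, -10, -8, -6, -4, 4, 6, 14, 16, 20, 31]
New median = 4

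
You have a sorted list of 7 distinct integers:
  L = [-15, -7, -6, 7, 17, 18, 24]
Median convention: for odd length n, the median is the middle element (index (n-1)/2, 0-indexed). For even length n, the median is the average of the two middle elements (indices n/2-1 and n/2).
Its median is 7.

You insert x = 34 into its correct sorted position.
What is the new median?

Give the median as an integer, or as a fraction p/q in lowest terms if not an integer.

Old list (sorted, length 7): [-15, -7, -6, 7, 17, 18, 24]
Old median = 7
Insert x = 34
Old length odd (7). Middle was index 3 = 7.
New length even (8). New median = avg of two middle elements.
x = 34: 7 elements are < x, 0 elements are > x.
New sorted list: [-15, -7, -6, 7, 17, 18, 24, 34]
New median = 12

Answer: 12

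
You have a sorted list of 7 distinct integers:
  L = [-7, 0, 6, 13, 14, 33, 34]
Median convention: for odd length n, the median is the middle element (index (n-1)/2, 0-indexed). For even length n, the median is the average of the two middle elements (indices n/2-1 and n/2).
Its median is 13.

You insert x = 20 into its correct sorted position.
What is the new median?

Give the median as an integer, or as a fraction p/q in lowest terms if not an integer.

Old list (sorted, length 7): [-7, 0, 6, 13, 14, 33, 34]
Old median = 13
Insert x = 20
Old length odd (7). Middle was index 3 = 13.
New length even (8). New median = avg of two middle elements.
x = 20: 5 elements are < x, 2 elements are > x.
New sorted list: [-7, 0, 6, 13, 14, 20, 33, 34]
New median = 27/2

Answer: 27/2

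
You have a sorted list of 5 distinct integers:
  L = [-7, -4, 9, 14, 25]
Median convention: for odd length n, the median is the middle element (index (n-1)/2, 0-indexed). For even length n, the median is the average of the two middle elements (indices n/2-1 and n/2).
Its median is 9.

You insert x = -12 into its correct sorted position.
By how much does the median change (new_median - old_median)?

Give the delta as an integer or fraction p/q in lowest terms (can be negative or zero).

Old median = 9
After inserting x = -12: new sorted = [-12, -7, -4, 9, 14, 25]
New median = 5/2
Delta = 5/2 - 9 = -13/2

Answer: -13/2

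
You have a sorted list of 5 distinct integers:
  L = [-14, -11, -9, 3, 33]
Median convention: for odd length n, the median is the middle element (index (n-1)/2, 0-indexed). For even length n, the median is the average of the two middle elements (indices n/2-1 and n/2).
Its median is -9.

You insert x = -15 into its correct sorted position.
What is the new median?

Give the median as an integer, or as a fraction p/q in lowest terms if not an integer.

Answer: -10

Derivation:
Old list (sorted, length 5): [-14, -11, -9, 3, 33]
Old median = -9
Insert x = -15
Old length odd (5). Middle was index 2 = -9.
New length even (6). New median = avg of two middle elements.
x = -15: 0 elements are < x, 5 elements are > x.
New sorted list: [-15, -14, -11, -9, 3, 33]
New median = -10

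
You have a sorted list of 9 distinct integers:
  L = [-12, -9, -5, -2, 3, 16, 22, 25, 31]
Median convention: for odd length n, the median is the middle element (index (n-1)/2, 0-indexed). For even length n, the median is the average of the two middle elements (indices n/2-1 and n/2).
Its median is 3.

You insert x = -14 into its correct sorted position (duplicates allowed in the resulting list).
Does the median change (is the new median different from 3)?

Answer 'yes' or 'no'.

Answer: yes

Derivation:
Old median = 3
Insert x = -14
New median = 1/2
Changed? yes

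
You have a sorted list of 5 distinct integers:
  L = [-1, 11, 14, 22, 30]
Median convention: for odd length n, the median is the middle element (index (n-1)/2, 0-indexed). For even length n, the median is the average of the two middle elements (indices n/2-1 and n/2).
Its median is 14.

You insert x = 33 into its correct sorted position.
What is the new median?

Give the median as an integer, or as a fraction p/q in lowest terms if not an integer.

Old list (sorted, length 5): [-1, 11, 14, 22, 30]
Old median = 14
Insert x = 33
Old length odd (5). Middle was index 2 = 14.
New length even (6). New median = avg of two middle elements.
x = 33: 5 elements are < x, 0 elements are > x.
New sorted list: [-1, 11, 14, 22, 30, 33]
New median = 18

Answer: 18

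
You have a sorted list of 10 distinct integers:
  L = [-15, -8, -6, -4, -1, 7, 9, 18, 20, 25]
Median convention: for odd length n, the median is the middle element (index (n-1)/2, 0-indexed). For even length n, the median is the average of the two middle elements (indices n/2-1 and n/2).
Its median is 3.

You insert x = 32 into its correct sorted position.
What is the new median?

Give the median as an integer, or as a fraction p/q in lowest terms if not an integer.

Answer: 7

Derivation:
Old list (sorted, length 10): [-15, -8, -6, -4, -1, 7, 9, 18, 20, 25]
Old median = 3
Insert x = 32
Old length even (10). Middle pair: indices 4,5 = -1,7.
New length odd (11). New median = single middle element.
x = 32: 10 elements are < x, 0 elements are > x.
New sorted list: [-15, -8, -6, -4, -1, 7, 9, 18, 20, 25, 32]
New median = 7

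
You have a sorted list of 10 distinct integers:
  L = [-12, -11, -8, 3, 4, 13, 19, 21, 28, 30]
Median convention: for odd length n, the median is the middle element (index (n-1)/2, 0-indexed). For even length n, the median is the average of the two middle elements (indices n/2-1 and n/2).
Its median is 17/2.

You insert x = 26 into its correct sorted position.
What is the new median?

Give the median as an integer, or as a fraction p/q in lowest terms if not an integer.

Old list (sorted, length 10): [-12, -11, -8, 3, 4, 13, 19, 21, 28, 30]
Old median = 17/2
Insert x = 26
Old length even (10). Middle pair: indices 4,5 = 4,13.
New length odd (11). New median = single middle element.
x = 26: 8 elements are < x, 2 elements are > x.
New sorted list: [-12, -11, -8, 3, 4, 13, 19, 21, 26, 28, 30]
New median = 13

Answer: 13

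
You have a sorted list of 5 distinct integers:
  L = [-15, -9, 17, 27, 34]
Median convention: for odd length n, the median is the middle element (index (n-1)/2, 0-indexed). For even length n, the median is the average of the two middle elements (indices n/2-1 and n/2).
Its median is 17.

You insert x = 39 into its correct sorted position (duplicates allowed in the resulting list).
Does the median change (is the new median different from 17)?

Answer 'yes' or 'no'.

Answer: yes

Derivation:
Old median = 17
Insert x = 39
New median = 22
Changed? yes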